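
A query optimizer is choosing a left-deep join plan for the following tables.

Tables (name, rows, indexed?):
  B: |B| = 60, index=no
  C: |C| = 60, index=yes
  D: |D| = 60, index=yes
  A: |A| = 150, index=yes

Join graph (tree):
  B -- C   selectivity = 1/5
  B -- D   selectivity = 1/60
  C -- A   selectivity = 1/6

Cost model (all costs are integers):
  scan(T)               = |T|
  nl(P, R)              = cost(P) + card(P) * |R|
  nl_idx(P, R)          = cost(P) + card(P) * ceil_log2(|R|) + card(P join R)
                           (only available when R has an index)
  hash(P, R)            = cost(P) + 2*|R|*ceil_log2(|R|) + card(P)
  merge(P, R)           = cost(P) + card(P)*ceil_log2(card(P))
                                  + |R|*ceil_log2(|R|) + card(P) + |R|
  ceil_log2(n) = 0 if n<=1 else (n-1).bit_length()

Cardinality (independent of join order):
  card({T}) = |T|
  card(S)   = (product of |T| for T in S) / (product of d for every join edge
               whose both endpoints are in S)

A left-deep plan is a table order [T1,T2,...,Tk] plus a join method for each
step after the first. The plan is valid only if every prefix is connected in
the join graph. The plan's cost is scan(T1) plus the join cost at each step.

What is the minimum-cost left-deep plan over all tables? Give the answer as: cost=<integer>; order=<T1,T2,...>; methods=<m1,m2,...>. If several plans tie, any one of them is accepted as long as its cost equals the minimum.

Selinger DP (subsets sized 1..n):
  {B}: scan cost=60, card=60
  {C}: scan cost=60, card=60
  {D}: scan cost=60, card=60
  {A}: scan cost=150, card=150
  {BC}: card=720; try (C,hash)→840, (B,hash)→840, (C,merge)→900, (B,merge)→900, (C,nl_idx)→1140, (C,nl)→3660 …(+1); best=840 via (C,hash)
  {BD}: card=60; try (D,nl_idx)→480, (D,hash)→840, (B,hash)→840, (D,merge)→900, (B,merge)→900, (D,nl)→3660 …(+1); best=480 via (D,nl_idx)
  {AC}: card=1500; try (C,hash)→1020, (A,merge)→1830, (C,merge)→1920, (A,nl_idx)→2040, (A,hash)→2520, (C,nl_idx)→2550 …(+2); best=1020 via (C,hash)
  {BCD}: card=720; try (C,hash)→1260, (C,merge)→1320, (C,nl_idx)→1560, (D,hash)→2280, (C,nl)→4080, (D,nl_idx)→5880 …(+2); best=1260 via (C,hash)
  {ABC}: card=18000; try (B,hash)→3240, (A,hash)→3960, (A,merge)→10110, (B,merge)→19440, (A,nl_idx)→24600, (B,nl)→91020 …(+1); best=3240 via (B,hash)
  {ABCD}: card=18000; try (A,hash)→4380, (A,merge)→10530, (D,hash)→21960, (A,nl_idx)→25020, (A,nl)→109260, (D,nl_idx)→129240 …(+2); best=4380 via (A,hash)

cost=4380; order=B,D,C,A; methods=nl_idx,hash,hash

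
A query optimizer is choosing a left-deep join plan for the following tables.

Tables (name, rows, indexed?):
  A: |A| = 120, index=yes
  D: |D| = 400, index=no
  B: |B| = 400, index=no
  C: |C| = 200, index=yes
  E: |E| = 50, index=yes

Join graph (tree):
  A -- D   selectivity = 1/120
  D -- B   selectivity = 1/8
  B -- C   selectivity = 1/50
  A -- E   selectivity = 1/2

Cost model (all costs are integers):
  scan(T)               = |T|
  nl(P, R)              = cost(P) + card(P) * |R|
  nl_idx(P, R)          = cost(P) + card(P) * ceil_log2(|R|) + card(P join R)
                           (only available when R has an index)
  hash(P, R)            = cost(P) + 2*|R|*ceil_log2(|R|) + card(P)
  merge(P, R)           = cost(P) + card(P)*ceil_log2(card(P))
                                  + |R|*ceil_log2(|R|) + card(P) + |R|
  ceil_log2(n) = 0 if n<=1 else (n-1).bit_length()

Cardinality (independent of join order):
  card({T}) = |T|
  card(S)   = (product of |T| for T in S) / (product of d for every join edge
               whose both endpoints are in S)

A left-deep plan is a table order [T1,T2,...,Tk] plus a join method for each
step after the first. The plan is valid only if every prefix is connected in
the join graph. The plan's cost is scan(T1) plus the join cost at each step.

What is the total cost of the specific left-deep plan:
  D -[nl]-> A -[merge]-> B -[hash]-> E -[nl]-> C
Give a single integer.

step 1: scan D: cost=400, card=400
step 2: join A via nl
    card(P join A) = 400*120/(120) = 400
    cost = 400 + 400*120 = 48400
step 3: join B via merge
    card(P join B) = 400*400/(8) = 20000
    cost = 48400 + 400*9 + 400*9 + 400 + 400 = 56400
step 4: join E via hash
    card(P join E) = 20000*50/(2) = 500000
    cost = 56400 + 2*50*6 + 20000 = 77000
step 5: join C via nl
    card(P join C) = 500000*200/(50) = 2000000
    cost = 77000 + 500000*200 = 100077000

100077000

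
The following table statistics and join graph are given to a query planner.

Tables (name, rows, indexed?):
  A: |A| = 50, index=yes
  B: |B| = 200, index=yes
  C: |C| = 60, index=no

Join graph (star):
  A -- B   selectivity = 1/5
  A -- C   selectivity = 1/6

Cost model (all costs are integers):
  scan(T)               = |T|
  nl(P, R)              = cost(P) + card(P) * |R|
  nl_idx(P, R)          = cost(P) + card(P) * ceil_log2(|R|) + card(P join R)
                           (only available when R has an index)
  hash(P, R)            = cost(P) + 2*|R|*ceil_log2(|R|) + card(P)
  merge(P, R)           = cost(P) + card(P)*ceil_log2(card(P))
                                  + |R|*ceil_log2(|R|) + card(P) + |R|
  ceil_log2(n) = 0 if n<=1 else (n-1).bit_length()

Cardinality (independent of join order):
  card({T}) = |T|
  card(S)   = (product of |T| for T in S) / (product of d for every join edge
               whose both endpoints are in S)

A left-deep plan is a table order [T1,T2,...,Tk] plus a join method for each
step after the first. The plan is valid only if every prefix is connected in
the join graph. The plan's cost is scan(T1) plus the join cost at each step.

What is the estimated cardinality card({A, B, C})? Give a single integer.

Tables in S: A(50), B(200), C(60)
Edges inside S: A-B(d=5), A-C(d=6)
numerator = 50 * 200 * 60 = 600000
denominator = 5 * 6 = 30
card(S) = 600000 / 30 = 20000

20000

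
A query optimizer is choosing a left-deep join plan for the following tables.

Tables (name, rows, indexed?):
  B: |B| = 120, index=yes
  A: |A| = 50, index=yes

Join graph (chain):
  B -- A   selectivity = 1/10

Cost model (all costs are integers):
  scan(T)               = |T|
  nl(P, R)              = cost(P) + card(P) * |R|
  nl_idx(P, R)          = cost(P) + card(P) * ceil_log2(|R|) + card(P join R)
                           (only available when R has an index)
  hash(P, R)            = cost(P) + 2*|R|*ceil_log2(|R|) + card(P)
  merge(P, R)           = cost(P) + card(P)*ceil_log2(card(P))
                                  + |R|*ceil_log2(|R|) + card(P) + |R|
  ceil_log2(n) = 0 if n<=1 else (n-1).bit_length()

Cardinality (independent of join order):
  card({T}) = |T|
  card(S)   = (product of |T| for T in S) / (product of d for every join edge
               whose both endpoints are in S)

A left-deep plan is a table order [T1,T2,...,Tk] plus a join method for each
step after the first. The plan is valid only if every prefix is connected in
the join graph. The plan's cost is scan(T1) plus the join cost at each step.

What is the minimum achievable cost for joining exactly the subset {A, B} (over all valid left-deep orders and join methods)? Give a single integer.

Selinger DP over subsets of {A,B}:
  {B}: scan cost=120, card=120
  {A}: scan cost=50, card=50
  {AB}: card=600; try (A,hash)→840, (B,nl_idx)→1000, (B,merge)→1360, (A,merge)→1430, (A,nl_idx)→1440, (B,hash)→1780 …(+2); best=840 via (A,hash)

840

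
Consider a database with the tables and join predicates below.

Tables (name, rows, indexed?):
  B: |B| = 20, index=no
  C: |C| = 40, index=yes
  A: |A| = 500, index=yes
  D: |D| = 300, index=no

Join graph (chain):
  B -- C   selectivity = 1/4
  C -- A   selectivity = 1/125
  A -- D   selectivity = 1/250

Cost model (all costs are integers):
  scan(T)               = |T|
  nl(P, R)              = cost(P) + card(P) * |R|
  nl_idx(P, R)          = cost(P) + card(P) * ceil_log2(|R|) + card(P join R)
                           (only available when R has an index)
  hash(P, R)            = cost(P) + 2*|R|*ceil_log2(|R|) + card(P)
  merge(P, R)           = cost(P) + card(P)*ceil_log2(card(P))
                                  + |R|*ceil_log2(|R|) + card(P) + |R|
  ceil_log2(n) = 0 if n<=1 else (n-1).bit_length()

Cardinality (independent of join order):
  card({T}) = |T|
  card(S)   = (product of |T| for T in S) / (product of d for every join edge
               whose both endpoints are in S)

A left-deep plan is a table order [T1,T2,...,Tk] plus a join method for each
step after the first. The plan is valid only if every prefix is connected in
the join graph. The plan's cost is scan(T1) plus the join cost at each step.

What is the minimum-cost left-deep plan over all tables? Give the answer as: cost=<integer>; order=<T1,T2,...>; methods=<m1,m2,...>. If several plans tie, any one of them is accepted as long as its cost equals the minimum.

cost=5072; order=D,A,C,B; methods=nl_idx,hash,hash

Selinger DP (subsets sized 1..n):
  {B}: scan cost=20, card=20
  {C}: scan cost=40, card=40
  {A}: scan cost=500, card=500
  {D}: scan cost=300, card=300
  {BC}: card=200; try (B,hash)→280, (C,nl_idx)→340, (C,merge)→420, (B,merge)→440, (C,hash)→520, (C,nl)→820 …(+1); best=280 via (B,hash)
  {AC}: card=160; try (A,nl_idx)→560, (C,hash)→1480, (C,nl_idx)→3660, (A,merge)→5320, (C,merge)→5780, (A,hash)→9080 …(+2); best=560 via (A,nl_idx)
  {AD}: card=600; try (A,nl_idx)→3600, (D,hash)→6400, (A,merge)→8300, (D,merge)→8500, (A,hash)→9600, (A,nl)→150300 …(+1); best=3600 via (A,nl_idx)
  {ABC}: card=800; try (B,hash)→920, (B,merge)→2120, (A,nl_idx)→2880, (B,nl)→3760, (A,merge)→7080, (A,hash)→9480 …(+1); best=920 via (B,hash)
  {ACD}: card=192; try (C,hash)→4680, (D,merge)→5000, (D,hash)→6120, (C,nl_idx)→7392, (C,merge)→10480, (C,nl)→27600 …(+1); best=4680 via (C,hash)
  {ABCD}: card=960; try (B,hash)→5072, (B,merge)→6528, (D,hash)→7120, (B,nl)→8520, (D,merge)→12720, (D,nl)→240920; best=5072 via (B,hash)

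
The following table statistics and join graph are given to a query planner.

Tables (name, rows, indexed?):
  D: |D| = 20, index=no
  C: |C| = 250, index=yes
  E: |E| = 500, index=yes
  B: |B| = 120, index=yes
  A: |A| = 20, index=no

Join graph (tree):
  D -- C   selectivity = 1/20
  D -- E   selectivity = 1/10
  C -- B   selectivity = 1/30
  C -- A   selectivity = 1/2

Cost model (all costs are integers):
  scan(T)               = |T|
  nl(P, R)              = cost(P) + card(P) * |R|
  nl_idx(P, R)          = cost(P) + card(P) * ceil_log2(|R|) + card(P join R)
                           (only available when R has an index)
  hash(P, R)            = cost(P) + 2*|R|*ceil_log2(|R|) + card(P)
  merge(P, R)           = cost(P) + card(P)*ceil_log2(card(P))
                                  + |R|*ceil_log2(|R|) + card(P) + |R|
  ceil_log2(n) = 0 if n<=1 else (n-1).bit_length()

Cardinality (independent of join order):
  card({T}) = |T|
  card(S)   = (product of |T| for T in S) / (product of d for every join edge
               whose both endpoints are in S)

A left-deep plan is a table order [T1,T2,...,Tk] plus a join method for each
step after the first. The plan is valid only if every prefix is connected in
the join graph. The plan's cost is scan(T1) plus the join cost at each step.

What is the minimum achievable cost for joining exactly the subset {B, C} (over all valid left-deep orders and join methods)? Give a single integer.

Selinger DP over subsets of {B,C}:
  {C}: scan cost=250, card=250
  {B}: scan cost=120, card=120
  {BC}: card=1000; try (C,nl_idx)→2080, (B,hash)→2180, (B,nl_idx)→3000, (C,merge)→3330, (B,merge)→3460, (C,hash)→4240 …(+2); best=2080 via (C,nl_idx)

2080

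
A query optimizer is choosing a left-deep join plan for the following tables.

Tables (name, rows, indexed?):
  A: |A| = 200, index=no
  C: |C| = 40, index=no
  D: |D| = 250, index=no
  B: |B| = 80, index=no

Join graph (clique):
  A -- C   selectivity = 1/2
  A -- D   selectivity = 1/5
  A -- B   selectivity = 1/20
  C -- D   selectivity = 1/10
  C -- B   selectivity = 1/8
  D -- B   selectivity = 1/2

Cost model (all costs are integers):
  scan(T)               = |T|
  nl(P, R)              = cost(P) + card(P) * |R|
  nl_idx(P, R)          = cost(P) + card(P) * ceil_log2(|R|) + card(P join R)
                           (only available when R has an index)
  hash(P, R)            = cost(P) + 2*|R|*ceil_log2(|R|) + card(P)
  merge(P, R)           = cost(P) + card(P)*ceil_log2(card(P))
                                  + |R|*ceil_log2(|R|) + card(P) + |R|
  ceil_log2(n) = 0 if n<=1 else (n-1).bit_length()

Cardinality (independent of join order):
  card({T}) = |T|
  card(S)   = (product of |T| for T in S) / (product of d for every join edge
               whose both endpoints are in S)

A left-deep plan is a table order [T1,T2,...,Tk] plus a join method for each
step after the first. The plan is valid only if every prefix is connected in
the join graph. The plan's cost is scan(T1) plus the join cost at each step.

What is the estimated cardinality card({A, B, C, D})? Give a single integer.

5000

Tables in S: A(200), B(80), C(40), D(250)
Edges inside S: A-C(d=2), A-D(d=5), A-B(d=20), C-D(d=10), C-B(d=8), D-B(d=2)
numerator = 200 * 80 * 40 * 250 = 160000000
denominator = 2 * 5 * 20 * 10 * 8 * 2 = 32000
card(S) = 160000000 / 32000 = 5000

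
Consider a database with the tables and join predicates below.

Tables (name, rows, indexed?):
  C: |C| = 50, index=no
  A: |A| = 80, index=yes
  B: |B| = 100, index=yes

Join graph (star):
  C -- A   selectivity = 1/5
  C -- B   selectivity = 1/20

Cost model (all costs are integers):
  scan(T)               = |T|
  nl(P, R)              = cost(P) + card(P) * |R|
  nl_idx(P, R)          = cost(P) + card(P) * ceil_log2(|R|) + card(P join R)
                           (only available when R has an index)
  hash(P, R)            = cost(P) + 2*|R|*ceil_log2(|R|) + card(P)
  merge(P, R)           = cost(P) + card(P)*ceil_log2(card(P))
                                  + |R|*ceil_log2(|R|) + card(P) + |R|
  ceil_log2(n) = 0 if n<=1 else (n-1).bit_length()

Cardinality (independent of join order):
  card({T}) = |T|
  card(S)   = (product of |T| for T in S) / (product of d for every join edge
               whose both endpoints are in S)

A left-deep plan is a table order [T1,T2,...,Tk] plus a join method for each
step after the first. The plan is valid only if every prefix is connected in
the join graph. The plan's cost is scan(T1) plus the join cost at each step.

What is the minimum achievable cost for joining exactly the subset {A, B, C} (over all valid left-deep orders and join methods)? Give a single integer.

2020

Selinger DP over subsets of {A,B,C}:
  {C}: scan cost=50, card=50
  {A}: scan cost=80, card=80
  {B}: scan cost=100, card=100
  {AC}: card=800; try (C,hash)→760, (A,merge)→1040, (C,merge)→1070, (A,nl_idx)→1200, (A,hash)→1220, (A,nl)→4050 …(+1); best=760 via (C,hash)
  {BC}: card=250; try (B,nl_idx)→650, (C,hash)→800, (B,merge)→1200, (C,merge)→1250, (B,hash)→1500, (B,nl)→5050 …(+1); best=650 via (B,nl_idx)
  {ABC}: card=4000; try (A,hash)→2020, (B,hash)→2960, (A,merge)→3540, (A,nl_idx)→6400, (B,merge)→10360, (B,nl_idx)→10360 …(+2); best=2020 via (A,hash)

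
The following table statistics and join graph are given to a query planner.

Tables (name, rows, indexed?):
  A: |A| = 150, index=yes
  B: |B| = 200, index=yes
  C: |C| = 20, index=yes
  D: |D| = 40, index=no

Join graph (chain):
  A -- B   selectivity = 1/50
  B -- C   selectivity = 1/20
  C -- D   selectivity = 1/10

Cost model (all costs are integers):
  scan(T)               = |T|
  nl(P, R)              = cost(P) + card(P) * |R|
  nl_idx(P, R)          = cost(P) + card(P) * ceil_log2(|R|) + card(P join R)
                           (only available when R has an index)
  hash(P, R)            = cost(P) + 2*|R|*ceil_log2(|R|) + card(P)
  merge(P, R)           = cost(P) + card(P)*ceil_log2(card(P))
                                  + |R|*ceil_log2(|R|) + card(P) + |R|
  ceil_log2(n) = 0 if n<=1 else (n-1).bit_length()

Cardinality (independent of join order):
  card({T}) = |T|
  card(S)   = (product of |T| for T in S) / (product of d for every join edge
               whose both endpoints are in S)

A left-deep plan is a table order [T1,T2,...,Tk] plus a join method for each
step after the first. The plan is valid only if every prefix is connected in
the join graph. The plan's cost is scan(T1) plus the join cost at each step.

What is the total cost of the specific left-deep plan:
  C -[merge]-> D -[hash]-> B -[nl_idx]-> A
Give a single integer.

12500

step 1: scan C: cost=20, card=20
step 2: join D via merge
    card(P join D) = 20*40/(10) = 80
    cost = 20 + 20*5 + 40*6 + 20 + 40 = 420
step 3: join B via hash
    card(P join B) = 80*200/(20) = 800
    cost = 420 + 2*200*8 + 80 = 3700
step 4: join A via nl_idx
    card(P join A) = 800*150/(50) = 2400
    cost = 3700 + 800*8 + 2400 = 12500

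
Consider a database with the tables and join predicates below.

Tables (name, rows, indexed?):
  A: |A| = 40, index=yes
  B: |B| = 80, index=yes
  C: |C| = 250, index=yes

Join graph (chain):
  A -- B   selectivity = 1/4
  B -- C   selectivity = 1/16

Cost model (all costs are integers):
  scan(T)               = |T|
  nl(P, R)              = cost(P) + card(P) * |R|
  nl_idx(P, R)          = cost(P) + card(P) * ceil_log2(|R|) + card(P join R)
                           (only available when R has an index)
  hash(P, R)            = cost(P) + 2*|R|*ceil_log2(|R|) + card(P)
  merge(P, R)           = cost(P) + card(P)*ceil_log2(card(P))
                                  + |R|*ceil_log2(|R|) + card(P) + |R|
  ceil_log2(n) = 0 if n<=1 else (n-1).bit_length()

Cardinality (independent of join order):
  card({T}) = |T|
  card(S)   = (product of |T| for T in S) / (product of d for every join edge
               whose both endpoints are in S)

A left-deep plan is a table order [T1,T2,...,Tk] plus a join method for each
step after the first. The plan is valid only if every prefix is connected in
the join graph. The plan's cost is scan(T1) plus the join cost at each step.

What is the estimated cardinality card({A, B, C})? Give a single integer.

Tables in S: A(40), B(80), C(250)
Edges inside S: A-B(d=4), B-C(d=16)
numerator = 40 * 80 * 250 = 800000
denominator = 4 * 16 = 64
card(S) = 800000 / 64 = 12500

12500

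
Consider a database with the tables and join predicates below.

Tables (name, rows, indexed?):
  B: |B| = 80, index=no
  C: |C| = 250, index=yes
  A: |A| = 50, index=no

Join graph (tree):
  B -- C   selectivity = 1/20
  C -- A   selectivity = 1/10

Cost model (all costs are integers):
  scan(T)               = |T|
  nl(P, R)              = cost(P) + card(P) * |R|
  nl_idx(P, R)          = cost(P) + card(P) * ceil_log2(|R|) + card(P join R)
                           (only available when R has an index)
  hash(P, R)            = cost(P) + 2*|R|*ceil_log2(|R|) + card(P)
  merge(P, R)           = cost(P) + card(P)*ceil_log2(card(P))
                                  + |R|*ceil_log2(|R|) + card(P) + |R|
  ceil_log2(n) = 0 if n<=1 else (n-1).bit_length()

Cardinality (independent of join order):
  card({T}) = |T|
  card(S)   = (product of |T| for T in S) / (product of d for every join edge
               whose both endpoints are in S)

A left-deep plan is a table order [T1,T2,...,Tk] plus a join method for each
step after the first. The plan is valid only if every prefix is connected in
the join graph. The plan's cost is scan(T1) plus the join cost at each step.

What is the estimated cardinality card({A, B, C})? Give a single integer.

Tables in S: A(50), B(80), C(250)
Edges inside S: B-C(d=20), C-A(d=10)
numerator = 50 * 80 * 250 = 1000000
denominator = 20 * 10 = 200
card(S) = 1000000 / 200 = 5000

5000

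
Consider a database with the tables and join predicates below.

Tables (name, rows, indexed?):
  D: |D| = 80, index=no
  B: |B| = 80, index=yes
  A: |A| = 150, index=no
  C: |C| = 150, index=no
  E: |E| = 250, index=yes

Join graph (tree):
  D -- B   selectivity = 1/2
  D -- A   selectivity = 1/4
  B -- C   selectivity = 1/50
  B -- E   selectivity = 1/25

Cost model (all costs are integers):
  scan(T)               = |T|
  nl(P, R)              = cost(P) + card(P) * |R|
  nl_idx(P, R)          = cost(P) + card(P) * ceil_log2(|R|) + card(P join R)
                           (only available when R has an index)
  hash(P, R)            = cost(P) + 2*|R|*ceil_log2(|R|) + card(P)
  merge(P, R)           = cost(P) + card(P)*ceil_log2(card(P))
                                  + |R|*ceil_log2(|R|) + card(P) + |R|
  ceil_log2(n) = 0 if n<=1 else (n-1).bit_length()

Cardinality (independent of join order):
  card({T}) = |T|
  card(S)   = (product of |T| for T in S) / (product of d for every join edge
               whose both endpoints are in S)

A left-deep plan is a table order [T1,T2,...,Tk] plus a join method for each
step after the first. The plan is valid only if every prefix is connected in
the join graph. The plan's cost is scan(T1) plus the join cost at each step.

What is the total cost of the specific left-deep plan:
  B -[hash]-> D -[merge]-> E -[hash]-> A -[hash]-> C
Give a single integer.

1281930

step 1: scan B: cost=80, card=80
step 2: join D via hash
    card(P join D) = 80*80/(2) = 3200
    cost = 80 + 2*80*7 + 80 = 1280
step 3: join E via merge
    card(P join E) = 3200*250/(25) = 32000
    cost = 1280 + 3200*12 + 250*8 + 3200 + 250 = 45130
step 4: join A via hash
    card(P join A) = 32000*150/(4) = 1200000
    cost = 45130 + 2*150*8 + 32000 = 79530
step 5: join C via hash
    card(P join C) = 1200000*150/(50) = 3600000
    cost = 79530 + 2*150*8 + 1200000 = 1281930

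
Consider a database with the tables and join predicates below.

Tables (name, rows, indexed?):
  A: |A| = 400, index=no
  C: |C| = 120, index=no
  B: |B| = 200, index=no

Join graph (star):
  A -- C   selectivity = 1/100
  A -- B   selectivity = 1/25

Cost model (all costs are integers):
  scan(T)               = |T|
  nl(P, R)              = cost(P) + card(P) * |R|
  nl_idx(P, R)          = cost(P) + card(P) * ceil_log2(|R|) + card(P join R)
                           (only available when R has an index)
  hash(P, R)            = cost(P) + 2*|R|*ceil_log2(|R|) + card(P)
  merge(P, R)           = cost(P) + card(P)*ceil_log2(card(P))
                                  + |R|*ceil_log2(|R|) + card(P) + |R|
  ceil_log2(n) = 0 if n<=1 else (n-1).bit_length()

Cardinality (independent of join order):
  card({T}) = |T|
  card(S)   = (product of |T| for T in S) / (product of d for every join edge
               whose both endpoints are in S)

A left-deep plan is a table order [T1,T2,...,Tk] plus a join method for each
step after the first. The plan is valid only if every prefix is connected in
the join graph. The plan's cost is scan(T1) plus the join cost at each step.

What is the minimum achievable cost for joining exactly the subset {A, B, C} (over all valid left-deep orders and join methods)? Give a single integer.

Selinger DP over subsets of {A,B,C}:
  {A}: scan cost=400, card=400
  {C}: scan cost=120, card=120
  {B}: scan cost=200, card=200
  {AC}: card=480; try (C,hash)→2480, (A,merge)→5080, (C,merge)→5360, (A,hash)→7440, (A,nl)→48120, (C,nl)→48400; best=2480 via (C,hash)
  {AB}: card=3200; try (B,hash)→4000, (A,merge)→6000, (B,merge)→6200, (A,hash)→7600, (A,nl)→80200, (B,nl)→80400; best=4000 via (B,hash)
  {ABC}: card=3840; try (B,hash)→6160, (C,hash)→8880, (B,merge)→9080, (C,merge)→46560, (B,nl)→98480, (C,nl)→388000; best=6160 via (B,hash)

6160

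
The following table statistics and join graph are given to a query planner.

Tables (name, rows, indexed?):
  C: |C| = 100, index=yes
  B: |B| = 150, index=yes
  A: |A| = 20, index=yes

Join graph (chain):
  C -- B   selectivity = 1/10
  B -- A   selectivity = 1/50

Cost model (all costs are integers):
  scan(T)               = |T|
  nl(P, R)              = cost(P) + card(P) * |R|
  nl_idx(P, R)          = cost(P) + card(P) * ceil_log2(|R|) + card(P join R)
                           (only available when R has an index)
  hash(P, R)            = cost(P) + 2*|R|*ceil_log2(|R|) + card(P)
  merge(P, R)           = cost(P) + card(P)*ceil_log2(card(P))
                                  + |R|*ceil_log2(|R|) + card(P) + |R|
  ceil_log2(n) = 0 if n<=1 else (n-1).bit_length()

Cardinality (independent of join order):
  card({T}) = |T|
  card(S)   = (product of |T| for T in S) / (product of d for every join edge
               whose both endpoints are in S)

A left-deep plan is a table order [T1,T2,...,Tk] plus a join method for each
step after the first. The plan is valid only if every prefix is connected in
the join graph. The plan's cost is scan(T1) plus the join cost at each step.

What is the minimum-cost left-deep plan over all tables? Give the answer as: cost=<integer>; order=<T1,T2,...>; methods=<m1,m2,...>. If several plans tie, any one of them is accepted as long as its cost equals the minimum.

cost=1260; order=A,B,C; methods=nl_idx,nl_idx

Selinger DP (subsets sized 1..n):
  {C}: scan cost=100, card=100
  {B}: scan cost=150, card=150
  {A}: scan cost=20, card=20
  {BC}: card=1500; try (C,hash)→1700, (B,merge)→2250, (C,merge)→2300, (B,nl_idx)→2400, (B,hash)→2600, (C,nl_idx)→2700 …(+2); best=1700 via (C,hash)
  {AB}: card=60; try (B,nl_idx)→240, (A,hash)→500, (A,nl_idx)→960, (B,merge)→1490, (A,merge)→1620, (B,hash)→2440 …(+2); best=240 via (B,nl_idx)
  {ABC}: card=600; try (C,nl_idx)→1260, (C,merge)→1460, (C,hash)→1700, (A,hash)→3400, (C,nl)→6240, (A,nl_idx)→9800 …(+2); best=1260 via (C,nl_idx)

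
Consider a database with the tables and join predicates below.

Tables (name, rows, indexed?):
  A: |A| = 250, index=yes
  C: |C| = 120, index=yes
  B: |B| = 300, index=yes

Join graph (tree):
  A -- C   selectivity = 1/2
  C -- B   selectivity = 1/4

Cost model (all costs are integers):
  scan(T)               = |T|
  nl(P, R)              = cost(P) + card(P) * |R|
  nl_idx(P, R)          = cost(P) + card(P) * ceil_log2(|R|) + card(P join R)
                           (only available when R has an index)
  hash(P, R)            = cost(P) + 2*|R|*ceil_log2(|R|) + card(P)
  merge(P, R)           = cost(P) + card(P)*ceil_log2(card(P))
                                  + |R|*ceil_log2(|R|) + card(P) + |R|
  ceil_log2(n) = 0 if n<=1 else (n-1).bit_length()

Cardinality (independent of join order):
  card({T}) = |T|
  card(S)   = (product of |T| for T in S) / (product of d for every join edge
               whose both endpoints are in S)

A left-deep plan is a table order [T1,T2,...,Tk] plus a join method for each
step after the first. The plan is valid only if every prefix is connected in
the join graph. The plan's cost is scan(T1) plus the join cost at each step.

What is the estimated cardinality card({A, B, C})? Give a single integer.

Tables in S: A(250), B(300), C(120)
Edges inside S: A-C(d=2), C-B(d=4)
numerator = 250 * 300 * 120 = 9000000
denominator = 2 * 4 = 8
card(S) = 9000000 / 8 = 1125000

1125000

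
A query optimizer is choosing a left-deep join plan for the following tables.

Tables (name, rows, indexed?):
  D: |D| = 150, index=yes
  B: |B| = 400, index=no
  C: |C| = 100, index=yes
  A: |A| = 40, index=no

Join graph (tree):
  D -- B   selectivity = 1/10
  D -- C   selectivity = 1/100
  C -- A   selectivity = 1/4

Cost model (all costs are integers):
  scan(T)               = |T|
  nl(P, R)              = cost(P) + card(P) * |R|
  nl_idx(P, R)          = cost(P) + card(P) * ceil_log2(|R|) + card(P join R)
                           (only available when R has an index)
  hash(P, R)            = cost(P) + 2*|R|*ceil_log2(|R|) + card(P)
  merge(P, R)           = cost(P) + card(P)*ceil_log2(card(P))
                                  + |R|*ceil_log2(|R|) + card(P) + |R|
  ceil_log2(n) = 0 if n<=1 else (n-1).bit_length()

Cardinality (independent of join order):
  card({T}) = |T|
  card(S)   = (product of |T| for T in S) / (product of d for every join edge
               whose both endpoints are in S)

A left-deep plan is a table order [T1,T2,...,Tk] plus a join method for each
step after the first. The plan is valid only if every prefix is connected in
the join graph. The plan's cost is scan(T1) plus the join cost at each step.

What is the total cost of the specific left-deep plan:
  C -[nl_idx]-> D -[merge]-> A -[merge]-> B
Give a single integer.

24680

step 1: scan C: cost=100, card=100
step 2: join D via nl_idx
    card(P join D) = 100*150/(100) = 150
    cost = 100 + 100*8 + 150 = 1050
step 3: join A via merge
    card(P join A) = 150*40/(4) = 1500
    cost = 1050 + 150*8 + 40*6 + 150 + 40 = 2680
step 4: join B via merge
    card(P join B) = 1500*400/(10) = 60000
    cost = 2680 + 1500*11 + 400*9 + 1500 + 400 = 24680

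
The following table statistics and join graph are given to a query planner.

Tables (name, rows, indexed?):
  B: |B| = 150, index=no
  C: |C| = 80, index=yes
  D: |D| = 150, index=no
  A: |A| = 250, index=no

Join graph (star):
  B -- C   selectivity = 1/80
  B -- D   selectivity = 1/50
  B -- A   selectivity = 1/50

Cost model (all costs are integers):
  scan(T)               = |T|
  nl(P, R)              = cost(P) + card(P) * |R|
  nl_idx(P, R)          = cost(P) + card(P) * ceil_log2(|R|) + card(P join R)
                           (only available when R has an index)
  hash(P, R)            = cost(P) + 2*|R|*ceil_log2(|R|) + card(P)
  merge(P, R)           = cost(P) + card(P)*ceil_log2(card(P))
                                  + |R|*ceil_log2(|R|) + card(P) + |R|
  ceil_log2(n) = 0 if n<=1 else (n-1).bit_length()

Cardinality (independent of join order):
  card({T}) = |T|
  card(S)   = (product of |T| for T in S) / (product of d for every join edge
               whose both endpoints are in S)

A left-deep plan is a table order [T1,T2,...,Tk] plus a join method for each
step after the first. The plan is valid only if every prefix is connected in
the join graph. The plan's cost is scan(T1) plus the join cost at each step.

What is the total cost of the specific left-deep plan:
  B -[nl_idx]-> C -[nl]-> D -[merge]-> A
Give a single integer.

step 1: scan B: cost=150, card=150
step 2: join C via nl_idx
    card(P join C) = 150*80/(80) = 150
    cost = 150 + 150*7 + 150 = 1350
step 3: join D via nl
    card(P join D) = 150*150/(50) = 450
    cost = 1350 + 150*150 = 23850
step 4: join A via merge
    card(P join A) = 450*250/(50) = 2250
    cost = 23850 + 450*9 + 250*8 + 450 + 250 = 30600

30600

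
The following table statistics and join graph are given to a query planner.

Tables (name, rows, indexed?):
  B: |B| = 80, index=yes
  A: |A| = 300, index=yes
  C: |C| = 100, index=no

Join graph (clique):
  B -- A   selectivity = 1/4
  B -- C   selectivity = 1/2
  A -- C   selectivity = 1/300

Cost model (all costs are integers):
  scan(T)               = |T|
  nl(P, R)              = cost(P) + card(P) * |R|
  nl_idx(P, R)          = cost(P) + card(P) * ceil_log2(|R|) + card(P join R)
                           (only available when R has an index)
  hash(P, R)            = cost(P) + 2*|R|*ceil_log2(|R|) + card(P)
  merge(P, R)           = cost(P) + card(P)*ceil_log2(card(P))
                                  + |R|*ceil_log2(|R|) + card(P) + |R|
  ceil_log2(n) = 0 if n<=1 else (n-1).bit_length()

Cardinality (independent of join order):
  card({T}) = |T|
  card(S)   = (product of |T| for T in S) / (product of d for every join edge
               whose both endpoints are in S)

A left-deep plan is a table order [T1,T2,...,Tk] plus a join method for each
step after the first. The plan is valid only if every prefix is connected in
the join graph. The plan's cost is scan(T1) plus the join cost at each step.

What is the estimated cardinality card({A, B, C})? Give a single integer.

1000

Tables in S: A(300), B(80), C(100)
Edges inside S: B-A(d=4), B-C(d=2), A-C(d=300)
numerator = 300 * 80 * 100 = 2400000
denominator = 4 * 2 * 300 = 2400
card(S) = 2400000 / 2400 = 1000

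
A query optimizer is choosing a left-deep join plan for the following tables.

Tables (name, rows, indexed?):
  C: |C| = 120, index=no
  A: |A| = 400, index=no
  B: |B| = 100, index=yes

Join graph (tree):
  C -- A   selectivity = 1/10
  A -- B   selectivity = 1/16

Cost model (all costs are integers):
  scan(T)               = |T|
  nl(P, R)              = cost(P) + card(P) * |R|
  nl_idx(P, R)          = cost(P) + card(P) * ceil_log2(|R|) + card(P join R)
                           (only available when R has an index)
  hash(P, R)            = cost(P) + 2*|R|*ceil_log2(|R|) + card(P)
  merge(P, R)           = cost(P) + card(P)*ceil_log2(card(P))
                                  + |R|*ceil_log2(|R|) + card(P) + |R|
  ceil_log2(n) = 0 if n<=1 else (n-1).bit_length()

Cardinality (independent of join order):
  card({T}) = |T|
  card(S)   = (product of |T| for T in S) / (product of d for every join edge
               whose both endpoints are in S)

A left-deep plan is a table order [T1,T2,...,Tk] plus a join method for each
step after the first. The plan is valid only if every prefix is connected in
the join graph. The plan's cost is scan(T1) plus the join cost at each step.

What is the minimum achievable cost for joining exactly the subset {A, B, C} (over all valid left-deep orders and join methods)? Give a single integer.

6380

Selinger DP over subsets of {A,B,C}:
  {C}: scan cost=120, card=120
  {A}: scan cost=400, card=400
  {B}: scan cost=100, card=100
  {AC}: card=4800; try (C,hash)→2480, (A,merge)→5080, (C,merge)→5360, (A,hash)→7440, (A,nl)→48120, (C,nl)→48400; best=2480 via (C,hash)
  {AB}: card=2500; try (B,hash)→2200, (A,merge)→4900, (B,merge)→5200, (B,nl_idx)→5700, (A,hash)→7400, (A,nl)→40100 …(+1); best=2200 via (B,hash)
  {ABC}: card=30000; try (C,hash)→6380, (B,hash)→8680, (C,merge)→35660, (B,nl_idx)→66080, (B,merge)→70480, (C,nl)→302200 …(+1); best=6380 via (C,hash)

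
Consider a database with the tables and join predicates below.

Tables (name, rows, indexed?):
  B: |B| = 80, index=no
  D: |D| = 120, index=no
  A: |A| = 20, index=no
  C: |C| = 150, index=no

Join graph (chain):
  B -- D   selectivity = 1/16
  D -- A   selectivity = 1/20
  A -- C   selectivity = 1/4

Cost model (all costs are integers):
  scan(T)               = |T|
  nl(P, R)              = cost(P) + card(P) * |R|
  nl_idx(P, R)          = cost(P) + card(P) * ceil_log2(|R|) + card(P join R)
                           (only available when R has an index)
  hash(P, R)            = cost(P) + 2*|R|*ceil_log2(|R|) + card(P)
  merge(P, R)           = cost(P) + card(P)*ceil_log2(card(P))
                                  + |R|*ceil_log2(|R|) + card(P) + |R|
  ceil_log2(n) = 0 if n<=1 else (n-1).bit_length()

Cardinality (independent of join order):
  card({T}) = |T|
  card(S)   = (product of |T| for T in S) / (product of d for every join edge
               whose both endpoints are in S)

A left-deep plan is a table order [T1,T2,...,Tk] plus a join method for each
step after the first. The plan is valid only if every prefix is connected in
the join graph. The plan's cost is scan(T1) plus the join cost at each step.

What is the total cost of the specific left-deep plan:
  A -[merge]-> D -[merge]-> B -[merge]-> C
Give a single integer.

step 1: scan A: cost=20, card=20
step 2: join D via merge
    card(P join D) = 20*120/(20) = 120
    cost = 20 + 20*5 + 120*7 + 20 + 120 = 1100
step 3: join B via merge
    card(P join B) = 120*80/(16) = 600
    cost = 1100 + 120*7 + 80*7 + 120 + 80 = 2700
step 4: join C via merge
    card(P join C) = 600*150/(4) = 22500
    cost = 2700 + 600*10 + 150*8 + 600 + 150 = 10650

10650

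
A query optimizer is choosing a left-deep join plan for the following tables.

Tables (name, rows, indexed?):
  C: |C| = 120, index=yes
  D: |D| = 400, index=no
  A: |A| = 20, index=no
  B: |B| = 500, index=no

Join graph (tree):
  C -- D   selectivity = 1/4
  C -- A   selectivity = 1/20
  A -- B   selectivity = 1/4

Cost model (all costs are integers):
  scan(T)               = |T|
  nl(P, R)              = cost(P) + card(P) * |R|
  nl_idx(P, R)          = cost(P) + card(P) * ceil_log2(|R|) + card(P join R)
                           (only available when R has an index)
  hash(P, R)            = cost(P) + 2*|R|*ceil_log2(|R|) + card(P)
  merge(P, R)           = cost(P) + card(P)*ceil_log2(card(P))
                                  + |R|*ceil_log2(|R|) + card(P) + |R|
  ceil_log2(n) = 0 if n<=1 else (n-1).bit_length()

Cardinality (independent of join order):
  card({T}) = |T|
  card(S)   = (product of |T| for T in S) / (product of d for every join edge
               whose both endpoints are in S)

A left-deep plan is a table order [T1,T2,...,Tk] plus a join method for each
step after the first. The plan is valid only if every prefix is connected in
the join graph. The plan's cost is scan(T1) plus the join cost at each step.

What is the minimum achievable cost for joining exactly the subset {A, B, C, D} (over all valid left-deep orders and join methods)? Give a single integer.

Selinger DP over subsets of {A,B,C,D}:
  {C}: scan cost=120, card=120
  {D}: scan cost=400, card=400
  {A}: scan cost=20, card=20
  {B}: scan cost=500, card=500
  {CD}: card=12000; try (C,hash)→2480, (D,merge)→5080, (C,merge)→5360, (D,hash)→7440, (C,nl_idx)→15200, (D,nl)→48120 …(+1); best=2480 via (C,hash)
  {AC}: card=120; try (C,nl_idx)→280, (A,hash)→440, (C,merge)→1100, (A,merge)→1200, (C,hash)→1720, (C,nl)→2420 …(+1); best=280 via (C,nl_idx)
  {AB}: card=2500; try (A,hash)→1200, (B,merge)→5140, (A,merge)→5620, (B,hash)→9040, (B,nl)→10020, (A,nl)→10500; best=1200 via (A,hash)
  {ACD}: card=12000; try (D,merge)→5240, (D,hash)→7600, (A,hash)→14680, (D,nl)→48280, (A,merge)→182600, (A,nl)→242480; best=5240 via (D,merge)
  {ABC}: card=15000; try (C,hash)→5380, (B,merge)→6240, (B,hash)→9400, (C,nl_idx)→33700, (C,merge)→34660, (B,nl)→60280 …(+1); best=5380 via (C,hash)
  {ABCD}: card=1500000; try (B,hash)→26240, (D,hash)→27580, (B,merge)→190240, (D,merge)→234380, (B,nl)→6005240, (D,nl)→6005380; best=26240 via (B,hash)

26240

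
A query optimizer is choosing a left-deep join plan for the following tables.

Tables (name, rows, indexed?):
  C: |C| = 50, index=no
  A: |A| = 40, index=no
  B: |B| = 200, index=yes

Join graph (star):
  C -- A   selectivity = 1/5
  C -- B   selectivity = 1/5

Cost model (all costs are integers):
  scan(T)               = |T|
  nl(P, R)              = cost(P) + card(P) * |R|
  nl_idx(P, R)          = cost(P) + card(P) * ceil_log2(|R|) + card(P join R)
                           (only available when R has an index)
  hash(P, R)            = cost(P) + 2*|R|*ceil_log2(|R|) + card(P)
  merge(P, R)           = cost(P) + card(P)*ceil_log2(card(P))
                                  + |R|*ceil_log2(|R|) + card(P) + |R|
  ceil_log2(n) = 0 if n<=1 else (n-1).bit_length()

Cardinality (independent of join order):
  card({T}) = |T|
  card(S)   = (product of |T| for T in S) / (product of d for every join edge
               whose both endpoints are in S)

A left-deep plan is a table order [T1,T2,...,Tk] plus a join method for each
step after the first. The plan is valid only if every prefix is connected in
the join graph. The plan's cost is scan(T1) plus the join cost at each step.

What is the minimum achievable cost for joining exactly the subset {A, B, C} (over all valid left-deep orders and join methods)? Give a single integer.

3480

Selinger DP over subsets of {A,B,C}:
  {C}: scan cost=50, card=50
  {A}: scan cost=40, card=40
  {B}: scan cost=200, card=200
  {AC}: card=400; try (A,hash)→580, (C,merge)→670, (C,hash)→680, (A,merge)→680, (C,nl)→2040, (A,nl)→2050; best=580 via (A,hash)
  {BC}: card=2000; try (C,hash)→1000, (B,merge)→2200, (C,merge)→2350, (B,nl_idx)→2450, (B,hash)→3300, (B,nl)→10050 …(+1); best=1000 via (C,hash)
  {ABC}: card=16000; try (A,hash)→3480, (B,hash)→4180, (B,merge)→6380, (B,nl_idx)→19780, (A,merge)→25280, (B,nl)→80580 …(+1); best=3480 via (A,hash)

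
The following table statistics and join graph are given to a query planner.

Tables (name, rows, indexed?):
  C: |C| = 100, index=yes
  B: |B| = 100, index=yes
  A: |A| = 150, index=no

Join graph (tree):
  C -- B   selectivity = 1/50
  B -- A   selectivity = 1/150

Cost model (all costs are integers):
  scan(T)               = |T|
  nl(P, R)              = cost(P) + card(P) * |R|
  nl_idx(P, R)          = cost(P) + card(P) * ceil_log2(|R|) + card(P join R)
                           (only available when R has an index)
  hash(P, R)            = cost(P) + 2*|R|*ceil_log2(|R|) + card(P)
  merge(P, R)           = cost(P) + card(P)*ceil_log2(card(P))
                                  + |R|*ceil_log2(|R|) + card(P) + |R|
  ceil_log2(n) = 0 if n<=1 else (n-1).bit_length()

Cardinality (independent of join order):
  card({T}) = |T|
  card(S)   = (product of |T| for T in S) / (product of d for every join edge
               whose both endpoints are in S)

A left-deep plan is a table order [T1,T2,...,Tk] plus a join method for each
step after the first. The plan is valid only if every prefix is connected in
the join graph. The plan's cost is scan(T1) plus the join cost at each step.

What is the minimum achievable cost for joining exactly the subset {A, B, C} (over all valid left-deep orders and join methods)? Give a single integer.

2200

Selinger DP over subsets of {A,B,C}:
  {C}: scan cost=100, card=100
  {B}: scan cost=100, card=100
  {A}: scan cost=150, card=150
  {BC}: card=200; try (C,nl_idx)→1000, (B,nl_idx)→1000, (C,hash)→1600, (B,hash)→1600, (C,merge)→1700, (B,merge)→1700 …(+2); best=1000 via (C,nl_idx)
  {AB}: card=100; try (B,nl_idx)→1300, (B,hash)→1700, (A,merge)→2250, (B,merge)→2300, (A,hash)→2600, (A,nl)→15100 …(+1); best=1300 via (B,nl_idx)
  {ABC}: card=200; try (C,nl_idx)→2200, (C,hash)→2800, (C,merge)→2900, (A,hash)→3600, (A,merge)→4150, (C,nl)→11300 …(+1); best=2200 via (C,nl_idx)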